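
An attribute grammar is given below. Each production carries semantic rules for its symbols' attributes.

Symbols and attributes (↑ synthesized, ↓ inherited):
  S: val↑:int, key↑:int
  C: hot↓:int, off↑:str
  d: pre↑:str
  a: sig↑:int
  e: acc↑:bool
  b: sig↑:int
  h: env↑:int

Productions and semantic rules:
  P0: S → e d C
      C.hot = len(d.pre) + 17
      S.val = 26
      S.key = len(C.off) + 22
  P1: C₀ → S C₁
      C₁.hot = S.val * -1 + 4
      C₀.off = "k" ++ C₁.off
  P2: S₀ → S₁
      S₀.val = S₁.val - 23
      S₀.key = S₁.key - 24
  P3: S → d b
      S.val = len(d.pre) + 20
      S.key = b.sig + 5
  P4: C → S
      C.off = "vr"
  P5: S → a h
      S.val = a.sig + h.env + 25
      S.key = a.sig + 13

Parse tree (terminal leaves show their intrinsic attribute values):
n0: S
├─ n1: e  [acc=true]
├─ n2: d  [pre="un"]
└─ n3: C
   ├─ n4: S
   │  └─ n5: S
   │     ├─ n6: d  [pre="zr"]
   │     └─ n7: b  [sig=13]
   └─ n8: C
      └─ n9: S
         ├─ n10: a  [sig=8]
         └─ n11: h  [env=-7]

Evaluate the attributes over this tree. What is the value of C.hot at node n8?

1. n1.acc = true  [terminal]
2. n2.pre = "un"  [terminal]
3. n3.hot = 19  [len(d.pre) + 17]
4. n6.pre = "zr"  [terminal]
5. n7.sig = 13  [terminal]
6. n5.val = 22  [len(d.pre) + 20]
7. n5.key = 18  [b.sig + 5]
8. n4.val = -1  [S₁.val - 23]
9. n4.key = -6  [S₁.key - 24]
10. n8.hot = 5  [S.val * -1 + 4]
11. n10.sig = 8  [terminal]
12. n11.env = -7  [terminal]
13. n9.val = 26  [a.sig + h.env + 25]
14. n9.key = 21  [a.sig + 13]
15. n8.off = "vr"  ["vr"]
16. n3.off = "kvr"  ["k" ++ C₁.off]
17. n0.val = 26  [26]
18. n0.key = 25  [len(C.off) + 22]

5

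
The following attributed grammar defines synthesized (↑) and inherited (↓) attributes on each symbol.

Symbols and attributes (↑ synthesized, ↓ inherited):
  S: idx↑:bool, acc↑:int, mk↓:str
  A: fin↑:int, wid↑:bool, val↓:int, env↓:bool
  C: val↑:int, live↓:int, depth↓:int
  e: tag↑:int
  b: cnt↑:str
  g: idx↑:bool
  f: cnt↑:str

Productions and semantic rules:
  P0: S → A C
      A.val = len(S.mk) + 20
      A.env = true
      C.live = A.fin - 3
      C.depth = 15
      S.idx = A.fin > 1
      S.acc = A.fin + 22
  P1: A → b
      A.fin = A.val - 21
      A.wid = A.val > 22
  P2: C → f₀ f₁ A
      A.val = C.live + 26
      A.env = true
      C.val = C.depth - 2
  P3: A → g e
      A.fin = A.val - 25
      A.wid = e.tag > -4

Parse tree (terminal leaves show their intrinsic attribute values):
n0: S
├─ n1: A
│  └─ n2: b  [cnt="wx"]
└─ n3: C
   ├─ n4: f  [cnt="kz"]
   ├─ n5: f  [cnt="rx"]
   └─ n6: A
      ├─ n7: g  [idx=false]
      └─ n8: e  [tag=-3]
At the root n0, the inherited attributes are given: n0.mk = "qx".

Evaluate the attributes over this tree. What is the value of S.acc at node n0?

1. n0.mk = "qx"  [given at root]
2. n1.val = 22  [len(S.mk) + 20]
3. n1.env = true  [true]
4. n2.cnt = "wx"  [terminal]
5. n1.fin = 1  [A.val - 21]
6. n1.wid = false  [A.val > 22]
7. n3.live = -2  [A.fin - 3]
8. n3.depth = 15  [15]
9. n4.cnt = "kz"  [terminal]
10. n5.cnt = "rx"  [terminal]
11. n6.val = 24  [C.live + 26]
12. n6.env = true  [true]
13. n7.idx = false  [terminal]
14. n8.tag = -3  [terminal]
15. n6.fin = -1  [A.val - 25]
16. n6.wid = true  [e.tag > -4]
17. n3.val = 13  [C.depth - 2]
18. n0.idx = false  [A.fin > 1]
19. n0.acc = 23  [A.fin + 22]

23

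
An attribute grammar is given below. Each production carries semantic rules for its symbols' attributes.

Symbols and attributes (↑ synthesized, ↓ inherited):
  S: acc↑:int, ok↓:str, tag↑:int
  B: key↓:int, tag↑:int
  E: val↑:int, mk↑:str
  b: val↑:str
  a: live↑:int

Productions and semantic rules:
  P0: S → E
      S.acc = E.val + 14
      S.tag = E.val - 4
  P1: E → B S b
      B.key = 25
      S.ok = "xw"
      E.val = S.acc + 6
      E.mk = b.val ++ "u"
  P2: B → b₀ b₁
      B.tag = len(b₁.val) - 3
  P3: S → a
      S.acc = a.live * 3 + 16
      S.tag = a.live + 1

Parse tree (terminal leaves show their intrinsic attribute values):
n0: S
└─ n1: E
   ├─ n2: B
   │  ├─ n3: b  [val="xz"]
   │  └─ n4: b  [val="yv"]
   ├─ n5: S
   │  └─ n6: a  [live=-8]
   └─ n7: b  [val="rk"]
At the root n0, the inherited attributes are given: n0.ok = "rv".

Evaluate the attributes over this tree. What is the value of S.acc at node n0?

1. n0.ok = "rv"  [given at root]
2. n2.key = 25  [25]
3. n3.val = "xz"  [terminal]
4. n4.val = "yv"  [terminal]
5. n2.tag = -1  [len(b₁.val) - 3]
6. n5.ok = "xw"  ["xw"]
7. n6.live = -8  [terminal]
8. n5.acc = -8  [a.live * 3 + 16]
9. n5.tag = -7  [a.live + 1]
10. n7.val = "rk"  [terminal]
11. n1.val = -2  [S.acc + 6]
12. n1.mk = "rku"  [b.val ++ "u"]
13. n0.acc = 12  [E.val + 14]
14. n0.tag = -6  [E.val - 4]

12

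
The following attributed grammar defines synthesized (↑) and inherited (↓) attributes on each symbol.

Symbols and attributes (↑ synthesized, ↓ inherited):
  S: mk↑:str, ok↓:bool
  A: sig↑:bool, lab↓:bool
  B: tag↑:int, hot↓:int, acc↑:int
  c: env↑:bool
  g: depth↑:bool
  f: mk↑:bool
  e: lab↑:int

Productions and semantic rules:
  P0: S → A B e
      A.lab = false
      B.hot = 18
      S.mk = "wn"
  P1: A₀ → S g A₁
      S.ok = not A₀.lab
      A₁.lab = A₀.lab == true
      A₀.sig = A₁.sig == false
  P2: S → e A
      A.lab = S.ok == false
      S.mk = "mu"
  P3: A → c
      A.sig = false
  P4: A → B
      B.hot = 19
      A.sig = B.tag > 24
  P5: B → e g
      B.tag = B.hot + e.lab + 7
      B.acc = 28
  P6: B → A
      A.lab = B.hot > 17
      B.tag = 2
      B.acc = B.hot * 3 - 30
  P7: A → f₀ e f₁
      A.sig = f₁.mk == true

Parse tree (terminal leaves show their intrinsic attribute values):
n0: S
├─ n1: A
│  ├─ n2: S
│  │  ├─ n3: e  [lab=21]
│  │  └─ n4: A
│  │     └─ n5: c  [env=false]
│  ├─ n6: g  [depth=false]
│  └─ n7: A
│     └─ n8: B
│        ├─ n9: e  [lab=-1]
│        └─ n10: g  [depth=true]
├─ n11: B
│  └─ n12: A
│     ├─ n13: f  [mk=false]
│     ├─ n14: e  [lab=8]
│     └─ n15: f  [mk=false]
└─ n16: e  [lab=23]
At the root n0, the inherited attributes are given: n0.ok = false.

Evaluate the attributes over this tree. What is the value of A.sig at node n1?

false

1. n0.ok = false  [given at root]
2. n1.lab = false  [false]
3. n2.ok = true  [not A₀.lab]
4. n3.lab = 21  [terminal]
5. n4.lab = false  [S.ok == false]
6. n5.env = false  [terminal]
7. n4.sig = false  [false]
8. n2.mk = "mu"  ["mu"]
9. n6.depth = false  [terminal]
10. n7.lab = false  [A₀.lab == true]
11. n8.hot = 19  [19]
12. n9.lab = -1  [terminal]
13. n10.depth = true  [terminal]
14. n8.tag = 25  [B.hot + e.lab + 7]
15. n8.acc = 28  [28]
16. n7.sig = true  [B.tag > 24]
17. n1.sig = false  [A₁.sig == false]
18. n11.hot = 18  [18]
19. n12.lab = true  [B.hot > 17]
20. n13.mk = false  [terminal]
21. n14.lab = 8  [terminal]
22. n15.mk = false  [terminal]
23. n12.sig = false  [f₁.mk == true]
24. n11.tag = 2  [2]
25. n11.acc = 24  [B.hot * 3 - 30]
26. n16.lab = 23  [terminal]
27. n0.mk = "wn"  ["wn"]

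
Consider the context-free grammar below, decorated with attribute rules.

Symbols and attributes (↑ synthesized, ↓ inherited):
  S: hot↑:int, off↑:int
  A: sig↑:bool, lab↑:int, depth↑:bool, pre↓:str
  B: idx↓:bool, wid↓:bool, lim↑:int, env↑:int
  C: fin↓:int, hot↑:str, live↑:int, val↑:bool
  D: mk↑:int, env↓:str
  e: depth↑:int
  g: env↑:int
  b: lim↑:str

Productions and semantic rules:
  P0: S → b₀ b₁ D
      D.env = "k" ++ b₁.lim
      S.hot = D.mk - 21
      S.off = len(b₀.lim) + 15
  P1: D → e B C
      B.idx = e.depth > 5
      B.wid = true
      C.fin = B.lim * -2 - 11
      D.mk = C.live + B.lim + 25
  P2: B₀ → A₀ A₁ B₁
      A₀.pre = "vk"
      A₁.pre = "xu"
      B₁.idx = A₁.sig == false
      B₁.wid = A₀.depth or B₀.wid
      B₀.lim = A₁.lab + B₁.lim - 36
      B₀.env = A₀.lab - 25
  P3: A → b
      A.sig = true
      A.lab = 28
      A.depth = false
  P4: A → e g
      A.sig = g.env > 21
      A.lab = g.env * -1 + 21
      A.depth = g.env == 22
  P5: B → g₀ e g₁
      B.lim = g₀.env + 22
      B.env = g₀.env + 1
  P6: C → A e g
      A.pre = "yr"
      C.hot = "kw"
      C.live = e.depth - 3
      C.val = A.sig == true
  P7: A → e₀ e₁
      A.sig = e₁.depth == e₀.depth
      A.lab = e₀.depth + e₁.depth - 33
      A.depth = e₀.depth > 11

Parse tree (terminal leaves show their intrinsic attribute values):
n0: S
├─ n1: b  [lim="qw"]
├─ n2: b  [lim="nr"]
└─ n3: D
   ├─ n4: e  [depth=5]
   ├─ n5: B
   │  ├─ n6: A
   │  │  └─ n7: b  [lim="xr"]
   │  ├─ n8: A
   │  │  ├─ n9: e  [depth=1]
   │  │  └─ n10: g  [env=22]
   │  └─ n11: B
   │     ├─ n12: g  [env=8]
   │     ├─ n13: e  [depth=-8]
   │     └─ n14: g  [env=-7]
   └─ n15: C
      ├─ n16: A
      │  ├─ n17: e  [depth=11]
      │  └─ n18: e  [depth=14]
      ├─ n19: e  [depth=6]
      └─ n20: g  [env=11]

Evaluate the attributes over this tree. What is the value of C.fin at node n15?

1. n1.lim = "qw"  [terminal]
2. n2.lim = "nr"  [terminal]
3. n3.env = "knr"  ["k" ++ b₁.lim]
4. n4.depth = 5  [terminal]
5. n5.idx = false  [e.depth > 5]
6. n5.wid = true  [true]
7. n6.pre = "vk"  ["vk"]
8. n7.lim = "xr"  [terminal]
9. n6.sig = true  [true]
10. n6.lab = 28  [28]
11. n6.depth = false  [false]
12. n8.pre = "xu"  ["xu"]
13. n9.depth = 1  [terminal]
14. n10.env = 22  [terminal]
15. n8.sig = true  [g.env > 21]
16. n8.lab = -1  [g.env * -1 + 21]
17. n8.depth = true  [g.env == 22]
18. n11.idx = false  [A₁.sig == false]
19. n11.wid = true  [A₀.depth or B₀.wid]
20. n12.env = 8  [terminal]
21. n13.depth = -8  [terminal]
22. n14.env = -7  [terminal]
23. n11.lim = 30  [g₀.env + 22]
24. n11.env = 9  [g₀.env + 1]
25. n5.lim = -7  [A₁.lab + B₁.lim - 36]
26. n5.env = 3  [A₀.lab - 25]
27. n15.fin = 3  [B.lim * -2 - 11]
28. n16.pre = "yr"  ["yr"]
29. n17.depth = 11  [terminal]
30. n18.depth = 14  [terminal]
31. n16.sig = false  [e₁.depth == e₀.depth]
32. n16.lab = -8  [e₀.depth + e₁.depth - 33]
33. n16.depth = false  [e₀.depth > 11]
34. n19.depth = 6  [terminal]
35. n20.env = 11  [terminal]
36. n15.hot = "kw"  ["kw"]
37. n15.live = 3  [e.depth - 3]
38. n15.val = false  [A.sig == true]
39. n3.mk = 21  [C.live + B.lim + 25]
40. n0.hot = 0  [D.mk - 21]
41. n0.off = 17  [len(b₀.lim) + 15]

3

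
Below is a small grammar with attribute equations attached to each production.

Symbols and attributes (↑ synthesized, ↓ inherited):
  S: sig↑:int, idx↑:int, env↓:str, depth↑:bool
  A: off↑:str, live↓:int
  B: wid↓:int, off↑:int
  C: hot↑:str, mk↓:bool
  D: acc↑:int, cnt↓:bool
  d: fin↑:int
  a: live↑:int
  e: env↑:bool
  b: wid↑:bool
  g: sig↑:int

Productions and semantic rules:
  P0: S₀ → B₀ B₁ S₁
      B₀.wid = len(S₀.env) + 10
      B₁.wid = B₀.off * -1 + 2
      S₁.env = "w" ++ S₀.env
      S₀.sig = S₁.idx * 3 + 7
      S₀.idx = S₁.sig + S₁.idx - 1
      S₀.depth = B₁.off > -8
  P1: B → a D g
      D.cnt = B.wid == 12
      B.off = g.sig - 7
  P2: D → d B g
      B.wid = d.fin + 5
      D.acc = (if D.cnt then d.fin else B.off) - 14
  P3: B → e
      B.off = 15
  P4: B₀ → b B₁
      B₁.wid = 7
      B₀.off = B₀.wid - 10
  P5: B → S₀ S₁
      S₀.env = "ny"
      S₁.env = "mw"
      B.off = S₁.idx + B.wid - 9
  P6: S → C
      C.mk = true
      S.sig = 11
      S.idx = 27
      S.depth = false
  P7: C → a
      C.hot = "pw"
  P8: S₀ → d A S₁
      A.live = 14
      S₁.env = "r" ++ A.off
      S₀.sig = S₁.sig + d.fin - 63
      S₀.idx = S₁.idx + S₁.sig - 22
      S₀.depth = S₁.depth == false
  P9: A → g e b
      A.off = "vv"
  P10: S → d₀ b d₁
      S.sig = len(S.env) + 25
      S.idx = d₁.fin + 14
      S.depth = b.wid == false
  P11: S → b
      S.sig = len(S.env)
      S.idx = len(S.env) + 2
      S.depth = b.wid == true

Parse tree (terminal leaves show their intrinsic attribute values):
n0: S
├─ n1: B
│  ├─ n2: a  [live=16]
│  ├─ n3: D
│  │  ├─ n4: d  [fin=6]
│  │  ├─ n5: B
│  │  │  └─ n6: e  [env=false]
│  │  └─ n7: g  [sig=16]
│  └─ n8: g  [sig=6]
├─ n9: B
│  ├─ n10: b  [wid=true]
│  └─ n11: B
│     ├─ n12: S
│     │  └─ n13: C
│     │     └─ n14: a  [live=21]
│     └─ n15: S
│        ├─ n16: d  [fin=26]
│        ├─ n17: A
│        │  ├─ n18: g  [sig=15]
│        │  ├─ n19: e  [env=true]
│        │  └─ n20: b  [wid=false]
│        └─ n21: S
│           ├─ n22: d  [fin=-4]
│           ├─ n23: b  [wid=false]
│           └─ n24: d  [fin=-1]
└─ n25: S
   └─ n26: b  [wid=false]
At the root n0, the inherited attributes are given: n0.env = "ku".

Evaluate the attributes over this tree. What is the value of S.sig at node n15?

-9

1. n0.env = "ku"  [given at root]
2. n1.wid = 12  [len(S₀.env) + 10]
3. n2.live = 16  [terminal]
4. n3.cnt = true  [B.wid == 12]
5. n4.fin = 6  [terminal]
6. n5.wid = 11  [d.fin + 5]
7. n6.env = false  [terminal]
8. n5.off = 15  [15]
9. n7.sig = 16  [terminal]
10. n3.acc = -8  [(if D.cnt then d.fin else B.off) - 14]
11. n8.sig = 6  [terminal]
12. n1.off = -1  [g.sig - 7]
13. n9.wid = 3  [B₀.off * -1 + 2]
14. n10.wid = true  [terminal]
15. n11.wid = 7  [7]
16. n12.env = "ny"  ["ny"]
17. n13.mk = true  [true]
18. n14.live = 21  [terminal]
19. n13.hot = "pw"  ["pw"]
20. n12.sig = 11  [11]
21. n12.idx = 27  [27]
22. n12.depth = false  [false]
23. n15.env = "mw"  ["mw"]
24. n16.fin = 26  [terminal]
25. n17.live = 14  [14]
26. n18.sig = 15  [terminal]
27. n19.env = true  [terminal]
28. n20.wid = false  [terminal]
29. n17.off = "vv"  ["vv"]
30. n21.env = "rvv"  ["r" ++ A.off]
31. n22.fin = -4  [terminal]
32. n23.wid = false  [terminal]
33. n24.fin = -1  [terminal]
34. n21.sig = 28  [len(S.env) + 25]
35. n21.idx = 13  [d₁.fin + 14]
36. n21.depth = true  [b.wid == false]
37. n15.sig = -9  [S₁.sig + d.fin - 63]
38. n15.idx = 19  [S₁.idx + S₁.sig - 22]
39. n15.depth = false  [S₁.depth == false]
40. n11.off = 17  [S₁.idx + B.wid - 9]
41. n9.off = -7  [B₀.wid - 10]
42. n25.env = "wku"  ["w" ++ S₀.env]
43. n26.wid = false  [terminal]
44. n25.sig = 3  [len(S.env)]
45. n25.idx = 5  [len(S.env) + 2]
46. n25.depth = false  [b.wid == true]
47. n0.sig = 22  [S₁.idx * 3 + 7]
48. n0.idx = 7  [S₁.sig + S₁.idx - 1]
49. n0.depth = true  [B₁.off > -8]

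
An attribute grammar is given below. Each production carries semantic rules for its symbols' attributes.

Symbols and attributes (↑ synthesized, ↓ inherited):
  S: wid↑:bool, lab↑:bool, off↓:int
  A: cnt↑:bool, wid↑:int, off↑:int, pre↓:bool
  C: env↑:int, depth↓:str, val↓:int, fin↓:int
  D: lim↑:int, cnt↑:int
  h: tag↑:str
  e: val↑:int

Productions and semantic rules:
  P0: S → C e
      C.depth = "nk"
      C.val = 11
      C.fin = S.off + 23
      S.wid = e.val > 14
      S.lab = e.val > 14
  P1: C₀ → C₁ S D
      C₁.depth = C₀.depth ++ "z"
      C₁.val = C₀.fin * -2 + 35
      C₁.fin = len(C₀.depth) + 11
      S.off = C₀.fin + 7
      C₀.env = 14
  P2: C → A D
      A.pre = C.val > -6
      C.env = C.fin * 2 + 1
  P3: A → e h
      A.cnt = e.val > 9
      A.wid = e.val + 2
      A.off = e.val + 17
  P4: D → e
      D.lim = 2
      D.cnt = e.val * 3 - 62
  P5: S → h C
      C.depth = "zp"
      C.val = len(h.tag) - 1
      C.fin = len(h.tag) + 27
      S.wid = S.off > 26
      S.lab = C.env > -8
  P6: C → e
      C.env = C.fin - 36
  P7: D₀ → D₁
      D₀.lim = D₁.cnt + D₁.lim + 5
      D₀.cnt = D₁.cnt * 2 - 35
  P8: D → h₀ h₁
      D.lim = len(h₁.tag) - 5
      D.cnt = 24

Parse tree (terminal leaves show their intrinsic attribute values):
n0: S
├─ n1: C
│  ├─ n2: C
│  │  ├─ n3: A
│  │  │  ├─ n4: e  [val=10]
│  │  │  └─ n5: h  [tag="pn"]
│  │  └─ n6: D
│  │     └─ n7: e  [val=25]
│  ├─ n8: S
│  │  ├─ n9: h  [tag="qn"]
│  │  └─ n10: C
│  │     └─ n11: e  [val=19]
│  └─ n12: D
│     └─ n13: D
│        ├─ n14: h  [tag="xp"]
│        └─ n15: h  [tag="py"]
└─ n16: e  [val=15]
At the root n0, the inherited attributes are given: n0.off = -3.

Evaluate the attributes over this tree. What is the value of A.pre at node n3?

1. n0.off = -3  [given at root]
2. n1.depth = "nk"  ["nk"]
3. n1.val = 11  [11]
4. n1.fin = 20  [S.off + 23]
5. n2.depth = "nkz"  [C₀.depth ++ "z"]
6. n2.val = -5  [C₀.fin * -2 + 35]
7. n2.fin = 13  [len(C₀.depth) + 11]
8. n3.pre = true  [C.val > -6]
9. n4.val = 10  [terminal]
10. n5.tag = "pn"  [terminal]
11. n3.cnt = true  [e.val > 9]
12. n3.wid = 12  [e.val + 2]
13. n3.off = 27  [e.val + 17]
14. n7.val = 25  [terminal]
15. n6.lim = 2  [2]
16. n6.cnt = 13  [e.val * 3 - 62]
17. n2.env = 27  [C.fin * 2 + 1]
18. n8.off = 27  [C₀.fin + 7]
19. n9.tag = "qn"  [terminal]
20. n10.depth = "zp"  ["zp"]
21. n10.val = 1  [len(h.tag) - 1]
22. n10.fin = 29  [len(h.tag) + 27]
23. n11.val = 19  [terminal]
24. n10.env = -7  [C.fin - 36]
25. n8.wid = true  [S.off > 26]
26. n8.lab = true  [C.env > -8]
27. n14.tag = "xp"  [terminal]
28. n15.tag = "py"  [terminal]
29. n13.lim = -3  [len(h₁.tag) - 5]
30. n13.cnt = 24  [24]
31. n12.lim = 26  [D₁.cnt + D₁.lim + 5]
32. n12.cnt = 13  [D₁.cnt * 2 - 35]
33. n1.env = 14  [14]
34. n16.val = 15  [terminal]
35. n0.wid = true  [e.val > 14]
36. n0.lab = true  [e.val > 14]

true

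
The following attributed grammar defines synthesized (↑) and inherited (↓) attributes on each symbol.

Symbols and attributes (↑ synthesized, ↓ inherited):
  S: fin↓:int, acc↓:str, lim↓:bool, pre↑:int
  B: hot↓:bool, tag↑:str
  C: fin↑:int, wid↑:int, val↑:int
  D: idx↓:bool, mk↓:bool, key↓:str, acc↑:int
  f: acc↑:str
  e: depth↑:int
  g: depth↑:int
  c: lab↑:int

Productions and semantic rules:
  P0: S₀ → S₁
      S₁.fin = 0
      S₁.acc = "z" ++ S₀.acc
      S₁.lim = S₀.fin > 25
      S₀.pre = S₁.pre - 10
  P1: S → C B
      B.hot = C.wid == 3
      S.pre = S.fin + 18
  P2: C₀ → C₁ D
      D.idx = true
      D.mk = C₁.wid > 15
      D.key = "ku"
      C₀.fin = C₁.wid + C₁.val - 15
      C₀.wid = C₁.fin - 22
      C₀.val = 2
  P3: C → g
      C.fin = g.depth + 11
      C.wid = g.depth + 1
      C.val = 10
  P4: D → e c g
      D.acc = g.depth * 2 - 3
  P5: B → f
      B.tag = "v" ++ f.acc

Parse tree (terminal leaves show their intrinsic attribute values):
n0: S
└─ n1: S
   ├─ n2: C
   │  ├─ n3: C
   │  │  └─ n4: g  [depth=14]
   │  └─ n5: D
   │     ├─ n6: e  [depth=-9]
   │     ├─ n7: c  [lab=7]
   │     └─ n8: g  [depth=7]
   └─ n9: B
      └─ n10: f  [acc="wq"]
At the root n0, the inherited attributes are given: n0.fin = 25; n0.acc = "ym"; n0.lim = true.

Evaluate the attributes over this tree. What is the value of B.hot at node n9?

1. n0.fin = 25  [given at root]
2. n0.acc = "ym"  [given at root]
3. n0.lim = true  [given at root]
4. n1.fin = 0  [0]
5. n1.acc = "zym"  ["z" ++ S₀.acc]
6. n1.lim = false  [S₀.fin > 25]
7. n4.depth = 14  [terminal]
8. n3.fin = 25  [g.depth + 11]
9. n3.wid = 15  [g.depth + 1]
10. n3.val = 10  [10]
11. n5.idx = true  [true]
12. n5.mk = false  [C₁.wid > 15]
13. n5.key = "ku"  ["ku"]
14. n6.depth = -9  [terminal]
15. n7.lab = 7  [terminal]
16. n8.depth = 7  [terminal]
17. n5.acc = 11  [g.depth * 2 - 3]
18. n2.fin = 10  [C₁.wid + C₁.val - 15]
19. n2.wid = 3  [C₁.fin - 22]
20. n2.val = 2  [2]
21. n9.hot = true  [C.wid == 3]
22. n10.acc = "wq"  [terminal]
23. n9.tag = "vwq"  ["v" ++ f.acc]
24. n1.pre = 18  [S.fin + 18]
25. n0.pre = 8  [S₁.pre - 10]

true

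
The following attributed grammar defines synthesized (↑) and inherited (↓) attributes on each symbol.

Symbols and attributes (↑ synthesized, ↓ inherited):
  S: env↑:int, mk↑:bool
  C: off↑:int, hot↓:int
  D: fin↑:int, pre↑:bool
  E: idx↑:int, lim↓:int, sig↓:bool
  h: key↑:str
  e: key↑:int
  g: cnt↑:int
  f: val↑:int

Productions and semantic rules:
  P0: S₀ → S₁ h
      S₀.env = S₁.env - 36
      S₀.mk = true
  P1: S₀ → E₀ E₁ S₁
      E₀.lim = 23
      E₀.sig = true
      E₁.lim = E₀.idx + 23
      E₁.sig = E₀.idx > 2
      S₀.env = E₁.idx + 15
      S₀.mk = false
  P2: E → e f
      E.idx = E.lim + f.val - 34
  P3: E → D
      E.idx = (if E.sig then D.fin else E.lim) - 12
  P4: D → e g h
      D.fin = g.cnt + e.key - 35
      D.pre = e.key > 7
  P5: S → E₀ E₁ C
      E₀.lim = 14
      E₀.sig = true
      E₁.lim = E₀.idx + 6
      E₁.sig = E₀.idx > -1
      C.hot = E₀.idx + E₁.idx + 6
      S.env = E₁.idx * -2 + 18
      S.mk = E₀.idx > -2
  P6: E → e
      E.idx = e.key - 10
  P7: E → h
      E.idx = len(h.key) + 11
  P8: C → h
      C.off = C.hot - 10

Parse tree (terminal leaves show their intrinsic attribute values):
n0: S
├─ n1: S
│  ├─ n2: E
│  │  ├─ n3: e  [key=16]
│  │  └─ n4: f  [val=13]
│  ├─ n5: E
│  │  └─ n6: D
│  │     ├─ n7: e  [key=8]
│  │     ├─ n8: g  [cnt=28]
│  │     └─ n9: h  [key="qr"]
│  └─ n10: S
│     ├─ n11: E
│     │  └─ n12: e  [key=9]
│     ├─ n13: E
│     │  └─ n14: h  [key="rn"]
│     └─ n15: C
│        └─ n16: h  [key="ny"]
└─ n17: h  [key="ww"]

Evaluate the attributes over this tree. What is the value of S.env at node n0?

1. n2.lim = 23  [23]
2. n2.sig = true  [true]
3. n3.key = 16  [terminal]
4. n4.val = 13  [terminal]
5. n2.idx = 2  [E.lim + f.val - 34]
6. n5.lim = 25  [E₀.idx + 23]
7. n5.sig = false  [E₀.idx > 2]
8. n7.key = 8  [terminal]
9. n8.cnt = 28  [terminal]
10. n9.key = "qr"  [terminal]
11. n6.fin = 1  [g.cnt + e.key - 35]
12. n6.pre = true  [e.key > 7]
13. n5.idx = 13  [(if E.sig then D.fin else E.lim) - 12]
14. n11.lim = 14  [14]
15. n11.sig = true  [true]
16. n12.key = 9  [terminal]
17. n11.idx = -1  [e.key - 10]
18. n13.lim = 5  [E₀.idx + 6]
19. n13.sig = false  [E₀.idx > -1]
20. n14.key = "rn"  [terminal]
21. n13.idx = 13  [len(h.key) + 11]
22. n15.hot = 18  [E₀.idx + E₁.idx + 6]
23. n16.key = "ny"  [terminal]
24. n15.off = 8  [C.hot - 10]
25. n10.env = -8  [E₁.idx * -2 + 18]
26. n10.mk = true  [E₀.idx > -2]
27. n1.env = 28  [E₁.idx + 15]
28. n1.mk = false  [false]
29. n17.key = "ww"  [terminal]
30. n0.env = -8  [S₁.env - 36]
31. n0.mk = true  [true]

-8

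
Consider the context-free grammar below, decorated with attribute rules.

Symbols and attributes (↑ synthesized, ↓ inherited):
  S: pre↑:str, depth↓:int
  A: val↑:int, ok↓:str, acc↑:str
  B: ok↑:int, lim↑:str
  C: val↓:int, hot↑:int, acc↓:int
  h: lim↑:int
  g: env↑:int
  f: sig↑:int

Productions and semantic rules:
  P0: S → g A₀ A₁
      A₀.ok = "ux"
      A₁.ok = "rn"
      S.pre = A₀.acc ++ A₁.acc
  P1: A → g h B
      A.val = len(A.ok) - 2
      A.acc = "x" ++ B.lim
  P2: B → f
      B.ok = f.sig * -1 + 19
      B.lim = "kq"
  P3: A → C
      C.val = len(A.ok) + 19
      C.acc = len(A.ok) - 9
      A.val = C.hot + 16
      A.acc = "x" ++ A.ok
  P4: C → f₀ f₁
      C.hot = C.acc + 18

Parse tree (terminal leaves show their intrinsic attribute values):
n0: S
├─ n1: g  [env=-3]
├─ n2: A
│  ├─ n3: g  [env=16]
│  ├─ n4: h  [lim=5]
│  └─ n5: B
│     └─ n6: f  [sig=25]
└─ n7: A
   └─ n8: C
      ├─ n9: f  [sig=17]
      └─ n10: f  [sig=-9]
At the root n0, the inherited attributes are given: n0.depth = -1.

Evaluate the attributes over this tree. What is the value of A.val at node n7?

1. n0.depth = -1  [given at root]
2. n1.env = -3  [terminal]
3. n2.ok = "ux"  ["ux"]
4. n3.env = 16  [terminal]
5. n4.lim = 5  [terminal]
6. n6.sig = 25  [terminal]
7. n5.ok = -6  [f.sig * -1 + 19]
8. n5.lim = "kq"  ["kq"]
9. n2.val = 0  [len(A.ok) - 2]
10. n2.acc = "xkq"  ["x" ++ B.lim]
11. n7.ok = "rn"  ["rn"]
12. n8.val = 21  [len(A.ok) + 19]
13. n8.acc = -7  [len(A.ok) - 9]
14. n9.sig = 17  [terminal]
15. n10.sig = -9  [terminal]
16. n8.hot = 11  [C.acc + 18]
17. n7.val = 27  [C.hot + 16]
18. n7.acc = "xrn"  ["x" ++ A.ok]
19. n0.pre = "xkqxrn"  [A₀.acc ++ A₁.acc]

27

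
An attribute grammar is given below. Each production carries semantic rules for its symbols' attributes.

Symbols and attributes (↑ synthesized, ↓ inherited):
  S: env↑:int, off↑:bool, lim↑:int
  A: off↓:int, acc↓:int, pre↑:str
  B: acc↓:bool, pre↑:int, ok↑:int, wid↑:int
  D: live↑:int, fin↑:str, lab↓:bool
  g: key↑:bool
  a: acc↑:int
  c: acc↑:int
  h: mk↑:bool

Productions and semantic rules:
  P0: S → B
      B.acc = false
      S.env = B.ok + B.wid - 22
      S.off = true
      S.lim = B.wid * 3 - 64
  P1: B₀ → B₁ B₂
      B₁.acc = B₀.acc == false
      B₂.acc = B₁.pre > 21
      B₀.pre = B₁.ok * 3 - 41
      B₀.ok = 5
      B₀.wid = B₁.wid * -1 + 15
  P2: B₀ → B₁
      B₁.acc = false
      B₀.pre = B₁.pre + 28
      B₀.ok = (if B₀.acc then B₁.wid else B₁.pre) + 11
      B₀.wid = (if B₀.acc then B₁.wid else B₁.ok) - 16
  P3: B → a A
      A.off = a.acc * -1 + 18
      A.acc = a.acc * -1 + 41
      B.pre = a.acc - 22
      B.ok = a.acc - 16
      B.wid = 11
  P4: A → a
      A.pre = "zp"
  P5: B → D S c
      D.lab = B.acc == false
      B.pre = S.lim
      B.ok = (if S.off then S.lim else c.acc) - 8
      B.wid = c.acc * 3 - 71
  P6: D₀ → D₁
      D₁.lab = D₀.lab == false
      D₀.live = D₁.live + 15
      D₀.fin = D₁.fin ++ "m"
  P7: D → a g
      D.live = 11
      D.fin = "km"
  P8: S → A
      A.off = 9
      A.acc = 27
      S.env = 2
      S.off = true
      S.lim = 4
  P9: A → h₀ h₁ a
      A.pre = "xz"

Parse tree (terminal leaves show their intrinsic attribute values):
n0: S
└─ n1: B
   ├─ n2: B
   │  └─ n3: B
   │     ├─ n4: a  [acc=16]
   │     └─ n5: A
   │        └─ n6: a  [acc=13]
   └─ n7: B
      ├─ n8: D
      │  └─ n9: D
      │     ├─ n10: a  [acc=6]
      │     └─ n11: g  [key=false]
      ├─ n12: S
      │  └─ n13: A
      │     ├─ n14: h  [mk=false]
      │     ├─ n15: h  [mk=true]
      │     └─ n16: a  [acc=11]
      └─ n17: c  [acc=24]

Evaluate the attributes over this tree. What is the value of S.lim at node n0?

-4

1. n1.acc = false  [false]
2. n2.acc = true  [B₀.acc == false]
3. n3.acc = false  [false]
4. n4.acc = 16  [terminal]
5. n5.off = 2  [a.acc * -1 + 18]
6. n5.acc = 25  [a.acc * -1 + 41]
7. n6.acc = 13  [terminal]
8. n5.pre = "zp"  ["zp"]
9. n3.pre = -6  [a.acc - 22]
10. n3.ok = 0  [a.acc - 16]
11. n3.wid = 11  [11]
12. n2.pre = 22  [B₁.pre + 28]
13. n2.ok = 22  [(if B₀.acc then B₁.wid else B₁.pre) + 11]
14. n2.wid = -5  [(if B₀.acc then B₁.wid else B₁.ok) - 16]
15. n7.acc = true  [B₁.pre > 21]
16. n8.lab = false  [B.acc == false]
17. n9.lab = true  [D₀.lab == false]
18. n10.acc = 6  [terminal]
19. n11.key = false  [terminal]
20. n9.live = 11  [11]
21. n9.fin = "km"  ["km"]
22. n8.live = 26  [D₁.live + 15]
23. n8.fin = "kmm"  [D₁.fin ++ "m"]
24. n13.off = 9  [9]
25. n13.acc = 27  [27]
26. n14.mk = false  [terminal]
27. n15.mk = true  [terminal]
28. n16.acc = 11  [terminal]
29. n13.pre = "xz"  ["xz"]
30. n12.env = 2  [2]
31. n12.off = true  [true]
32. n12.lim = 4  [4]
33. n17.acc = 24  [terminal]
34. n7.pre = 4  [S.lim]
35. n7.ok = -4  [(if S.off then S.lim else c.acc) - 8]
36. n7.wid = 1  [c.acc * 3 - 71]
37. n1.pre = 25  [B₁.ok * 3 - 41]
38. n1.ok = 5  [5]
39. n1.wid = 20  [B₁.wid * -1 + 15]
40. n0.env = 3  [B.ok + B.wid - 22]
41. n0.off = true  [true]
42. n0.lim = -4  [B.wid * 3 - 64]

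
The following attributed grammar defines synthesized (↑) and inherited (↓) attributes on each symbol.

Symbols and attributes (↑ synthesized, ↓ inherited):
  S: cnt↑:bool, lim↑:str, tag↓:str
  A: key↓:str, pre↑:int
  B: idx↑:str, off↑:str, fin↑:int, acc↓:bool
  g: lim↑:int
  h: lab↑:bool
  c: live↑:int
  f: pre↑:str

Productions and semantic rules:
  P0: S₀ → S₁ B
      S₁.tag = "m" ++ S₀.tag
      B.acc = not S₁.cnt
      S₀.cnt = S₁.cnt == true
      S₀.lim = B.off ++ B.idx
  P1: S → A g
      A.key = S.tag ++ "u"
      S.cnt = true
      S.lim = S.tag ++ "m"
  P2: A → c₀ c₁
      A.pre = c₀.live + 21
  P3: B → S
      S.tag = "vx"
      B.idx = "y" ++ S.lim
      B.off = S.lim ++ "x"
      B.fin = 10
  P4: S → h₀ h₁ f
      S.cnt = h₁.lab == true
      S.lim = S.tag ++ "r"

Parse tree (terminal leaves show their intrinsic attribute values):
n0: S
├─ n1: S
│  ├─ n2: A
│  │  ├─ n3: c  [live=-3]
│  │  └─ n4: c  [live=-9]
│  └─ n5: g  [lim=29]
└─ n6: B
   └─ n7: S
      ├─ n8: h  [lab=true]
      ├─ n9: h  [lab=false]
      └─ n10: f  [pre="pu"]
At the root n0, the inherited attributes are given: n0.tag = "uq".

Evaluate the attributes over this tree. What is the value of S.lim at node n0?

"vxrxyvxr"

1. n0.tag = "uq"  [given at root]
2. n1.tag = "muq"  ["m" ++ S₀.tag]
3. n2.key = "muqu"  [S.tag ++ "u"]
4. n3.live = -3  [terminal]
5. n4.live = -9  [terminal]
6. n2.pre = 18  [c₀.live + 21]
7. n5.lim = 29  [terminal]
8. n1.cnt = true  [true]
9. n1.lim = "muqm"  [S.tag ++ "m"]
10. n6.acc = false  [not S₁.cnt]
11. n7.tag = "vx"  ["vx"]
12. n8.lab = true  [terminal]
13. n9.lab = false  [terminal]
14. n10.pre = "pu"  [terminal]
15. n7.cnt = false  [h₁.lab == true]
16. n7.lim = "vxr"  [S.tag ++ "r"]
17. n6.idx = "yvxr"  ["y" ++ S.lim]
18. n6.off = "vxrx"  [S.lim ++ "x"]
19. n6.fin = 10  [10]
20. n0.cnt = true  [S₁.cnt == true]
21. n0.lim = "vxrxyvxr"  [B.off ++ B.idx]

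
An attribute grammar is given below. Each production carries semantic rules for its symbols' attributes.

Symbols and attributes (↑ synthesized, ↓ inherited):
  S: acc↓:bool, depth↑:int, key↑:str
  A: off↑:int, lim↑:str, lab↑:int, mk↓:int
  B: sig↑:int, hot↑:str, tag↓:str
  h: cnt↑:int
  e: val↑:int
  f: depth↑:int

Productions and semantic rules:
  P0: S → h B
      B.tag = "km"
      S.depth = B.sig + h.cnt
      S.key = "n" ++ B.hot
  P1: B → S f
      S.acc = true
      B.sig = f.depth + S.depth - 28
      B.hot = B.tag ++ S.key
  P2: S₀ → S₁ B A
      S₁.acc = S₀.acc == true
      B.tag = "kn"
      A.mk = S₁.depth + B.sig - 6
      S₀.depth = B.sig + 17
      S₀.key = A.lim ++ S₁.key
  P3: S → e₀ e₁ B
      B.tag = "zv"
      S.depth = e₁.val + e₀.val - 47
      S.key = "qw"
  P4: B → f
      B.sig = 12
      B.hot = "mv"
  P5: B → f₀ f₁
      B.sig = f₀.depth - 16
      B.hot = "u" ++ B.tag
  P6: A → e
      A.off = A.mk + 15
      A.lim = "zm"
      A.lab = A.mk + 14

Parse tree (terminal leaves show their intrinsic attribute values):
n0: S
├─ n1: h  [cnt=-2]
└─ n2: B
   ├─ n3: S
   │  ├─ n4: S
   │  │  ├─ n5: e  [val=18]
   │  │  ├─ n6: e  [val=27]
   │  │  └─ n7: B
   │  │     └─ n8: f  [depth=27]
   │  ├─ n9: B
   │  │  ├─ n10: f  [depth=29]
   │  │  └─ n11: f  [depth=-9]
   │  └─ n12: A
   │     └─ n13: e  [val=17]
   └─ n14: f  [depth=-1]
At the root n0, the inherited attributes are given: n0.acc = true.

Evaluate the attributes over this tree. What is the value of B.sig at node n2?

1. n0.acc = true  [given at root]
2. n1.cnt = -2  [terminal]
3. n2.tag = "km"  ["km"]
4. n3.acc = true  [true]
5. n4.acc = true  [S₀.acc == true]
6. n5.val = 18  [terminal]
7. n6.val = 27  [terminal]
8. n7.tag = "zv"  ["zv"]
9. n8.depth = 27  [terminal]
10. n7.sig = 12  [12]
11. n7.hot = "mv"  ["mv"]
12. n4.depth = -2  [e₁.val + e₀.val - 47]
13. n4.key = "qw"  ["qw"]
14. n9.tag = "kn"  ["kn"]
15. n10.depth = 29  [terminal]
16. n11.depth = -9  [terminal]
17. n9.sig = 13  [f₀.depth - 16]
18. n9.hot = "ukn"  ["u" ++ B.tag]
19. n12.mk = 5  [S₁.depth + B.sig - 6]
20. n13.val = 17  [terminal]
21. n12.off = 20  [A.mk + 15]
22. n12.lim = "zm"  ["zm"]
23. n12.lab = 19  [A.mk + 14]
24. n3.depth = 30  [B.sig + 17]
25. n3.key = "zmqw"  [A.lim ++ S₁.key]
26. n14.depth = -1  [terminal]
27. n2.sig = 1  [f.depth + S.depth - 28]
28. n2.hot = "kmzmqw"  [B.tag ++ S.key]
29. n0.depth = -1  [B.sig + h.cnt]
30. n0.key = "nkmzmqw"  ["n" ++ B.hot]

1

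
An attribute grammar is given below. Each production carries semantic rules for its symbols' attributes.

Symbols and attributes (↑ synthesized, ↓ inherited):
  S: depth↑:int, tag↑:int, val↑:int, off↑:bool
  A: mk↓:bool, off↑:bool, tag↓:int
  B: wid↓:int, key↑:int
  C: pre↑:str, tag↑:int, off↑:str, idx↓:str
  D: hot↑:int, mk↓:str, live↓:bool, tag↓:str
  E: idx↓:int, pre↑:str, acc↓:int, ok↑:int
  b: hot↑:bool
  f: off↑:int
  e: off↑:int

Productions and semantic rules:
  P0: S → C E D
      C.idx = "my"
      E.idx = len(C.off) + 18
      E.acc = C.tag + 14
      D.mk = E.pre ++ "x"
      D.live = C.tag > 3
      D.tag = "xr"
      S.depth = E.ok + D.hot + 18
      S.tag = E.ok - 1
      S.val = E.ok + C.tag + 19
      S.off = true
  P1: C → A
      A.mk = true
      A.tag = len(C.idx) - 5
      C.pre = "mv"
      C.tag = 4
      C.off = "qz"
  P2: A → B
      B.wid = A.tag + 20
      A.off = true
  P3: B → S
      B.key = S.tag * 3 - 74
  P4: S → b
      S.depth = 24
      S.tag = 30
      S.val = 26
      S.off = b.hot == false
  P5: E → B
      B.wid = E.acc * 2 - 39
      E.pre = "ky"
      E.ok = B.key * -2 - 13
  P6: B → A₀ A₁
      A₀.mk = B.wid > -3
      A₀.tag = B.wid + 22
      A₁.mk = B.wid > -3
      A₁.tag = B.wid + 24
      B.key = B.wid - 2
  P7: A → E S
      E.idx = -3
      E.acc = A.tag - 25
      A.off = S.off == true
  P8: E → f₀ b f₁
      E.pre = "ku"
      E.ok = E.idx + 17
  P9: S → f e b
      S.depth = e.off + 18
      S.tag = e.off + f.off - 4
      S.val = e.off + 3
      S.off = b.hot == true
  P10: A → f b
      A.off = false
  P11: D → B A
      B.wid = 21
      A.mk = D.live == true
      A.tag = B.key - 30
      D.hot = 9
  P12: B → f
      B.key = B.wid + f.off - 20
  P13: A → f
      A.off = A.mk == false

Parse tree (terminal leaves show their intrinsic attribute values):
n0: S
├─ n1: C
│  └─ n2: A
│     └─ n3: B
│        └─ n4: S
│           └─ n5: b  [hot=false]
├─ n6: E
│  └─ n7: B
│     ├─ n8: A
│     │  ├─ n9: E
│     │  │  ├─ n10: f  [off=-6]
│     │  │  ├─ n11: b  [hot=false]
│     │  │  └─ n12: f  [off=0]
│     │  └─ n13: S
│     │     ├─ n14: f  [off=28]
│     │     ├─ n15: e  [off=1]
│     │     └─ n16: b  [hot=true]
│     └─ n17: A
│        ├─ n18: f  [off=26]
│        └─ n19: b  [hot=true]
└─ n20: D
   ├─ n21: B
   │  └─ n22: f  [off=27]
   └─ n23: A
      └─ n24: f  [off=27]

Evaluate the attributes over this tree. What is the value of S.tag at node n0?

-4

1. n1.idx = "my"  ["my"]
2. n2.mk = true  [true]
3. n2.tag = -3  [len(C.idx) - 5]
4. n3.wid = 17  [A.tag + 20]
5. n5.hot = false  [terminal]
6. n4.depth = 24  [24]
7. n4.tag = 30  [30]
8. n4.val = 26  [26]
9. n4.off = true  [b.hot == false]
10. n3.key = 16  [S.tag * 3 - 74]
11. n2.off = true  [true]
12. n1.pre = "mv"  ["mv"]
13. n1.tag = 4  [4]
14. n1.off = "qz"  ["qz"]
15. n6.idx = 20  [len(C.off) + 18]
16. n6.acc = 18  [C.tag + 14]
17. n7.wid = -3  [E.acc * 2 - 39]
18. n8.mk = false  [B.wid > -3]
19. n8.tag = 19  [B.wid + 22]
20. n9.idx = -3  [-3]
21. n9.acc = -6  [A.tag - 25]
22. n10.off = -6  [terminal]
23. n11.hot = false  [terminal]
24. n12.off = 0  [terminal]
25. n9.pre = "ku"  ["ku"]
26. n9.ok = 14  [E.idx + 17]
27. n14.off = 28  [terminal]
28. n15.off = 1  [terminal]
29. n16.hot = true  [terminal]
30. n13.depth = 19  [e.off + 18]
31. n13.tag = 25  [e.off + f.off - 4]
32. n13.val = 4  [e.off + 3]
33. n13.off = true  [b.hot == true]
34. n8.off = true  [S.off == true]
35. n17.mk = false  [B.wid > -3]
36. n17.tag = 21  [B.wid + 24]
37. n18.off = 26  [terminal]
38. n19.hot = true  [terminal]
39. n17.off = false  [false]
40. n7.key = -5  [B.wid - 2]
41. n6.pre = "ky"  ["ky"]
42. n6.ok = -3  [B.key * -2 - 13]
43. n20.mk = "kyx"  [E.pre ++ "x"]
44. n20.live = true  [C.tag > 3]
45. n20.tag = "xr"  ["xr"]
46. n21.wid = 21  [21]
47. n22.off = 27  [terminal]
48. n21.key = 28  [B.wid + f.off - 20]
49. n23.mk = true  [D.live == true]
50. n23.tag = -2  [B.key - 30]
51. n24.off = 27  [terminal]
52. n23.off = false  [A.mk == false]
53. n20.hot = 9  [9]
54. n0.depth = 24  [E.ok + D.hot + 18]
55. n0.tag = -4  [E.ok - 1]
56. n0.val = 20  [E.ok + C.tag + 19]
57. n0.off = true  [true]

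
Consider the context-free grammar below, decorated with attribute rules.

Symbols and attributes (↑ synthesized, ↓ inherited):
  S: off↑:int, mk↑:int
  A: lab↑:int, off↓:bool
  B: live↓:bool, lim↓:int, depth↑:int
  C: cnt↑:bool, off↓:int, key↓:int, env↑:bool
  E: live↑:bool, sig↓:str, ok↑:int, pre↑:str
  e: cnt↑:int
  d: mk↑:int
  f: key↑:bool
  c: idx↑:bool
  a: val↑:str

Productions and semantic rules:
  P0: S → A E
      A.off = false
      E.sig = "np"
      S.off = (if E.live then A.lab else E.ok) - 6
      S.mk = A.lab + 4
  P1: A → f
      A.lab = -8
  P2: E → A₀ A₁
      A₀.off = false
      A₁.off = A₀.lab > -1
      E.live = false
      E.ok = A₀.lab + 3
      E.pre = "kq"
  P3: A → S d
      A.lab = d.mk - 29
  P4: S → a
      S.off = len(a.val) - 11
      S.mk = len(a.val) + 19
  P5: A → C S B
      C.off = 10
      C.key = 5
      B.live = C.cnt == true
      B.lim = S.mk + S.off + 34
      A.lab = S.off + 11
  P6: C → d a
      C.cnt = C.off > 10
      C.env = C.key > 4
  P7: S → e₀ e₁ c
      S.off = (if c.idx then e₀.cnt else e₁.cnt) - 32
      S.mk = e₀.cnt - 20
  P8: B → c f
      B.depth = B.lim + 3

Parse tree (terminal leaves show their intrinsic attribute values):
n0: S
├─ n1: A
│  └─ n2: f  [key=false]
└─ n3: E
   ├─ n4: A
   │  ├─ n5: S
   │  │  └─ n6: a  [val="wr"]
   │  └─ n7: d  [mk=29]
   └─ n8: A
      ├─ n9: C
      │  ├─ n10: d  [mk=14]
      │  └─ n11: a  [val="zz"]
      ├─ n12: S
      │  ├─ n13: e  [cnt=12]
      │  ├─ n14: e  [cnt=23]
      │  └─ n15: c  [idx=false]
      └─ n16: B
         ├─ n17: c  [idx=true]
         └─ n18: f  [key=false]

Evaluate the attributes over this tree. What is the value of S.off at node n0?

-3

1. n1.off = false  [false]
2. n2.key = false  [terminal]
3. n1.lab = -8  [-8]
4. n3.sig = "np"  ["np"]
5. n4.off = false  [false]
6. n6.val = "wr"  [terminal]
7. n5.off = -9  [len(a.val) - 11]
8. n5.mk = 21  [len(a.val) + 19]
9. n7.mk = 29  [terminal]
10. n4.lab = 0  [d.mk - 29]
11. n8.off = true  [A₀.lab > -1]
12. n9.off = 10  [10]
13. n9.key = 5  [5]
14. n10.mk = 14  [terminal]
15. n11.val = "zz"  [terminal]
16. n9.cnt = false  [C.off > 10]
17. n9.env = true  [C.key > 4]
18. n13.cnt = 12  [terminal]
19. n14.cnt = 23  [terminal]
20. n15.idx = false  [terminal]
21. n12.off = -9  [(if c.idx then e₀.cnt else e₁.cnt) - 32]
22. n12.mk = -8  [e₀.cnt - 20]
23. n16.live = false  [C.cnt == true]
24. n16.lim = 17  [S.mk + S.off + 34]
25. n17.idx = true  [terminal]
26. n18.key = false  [terminal]
27. n16.depth = 20  [B.lim + 3]
28. n8.lab = 2  [S.off + 11]
29. n3.live = false  [false]
30. n3.ok = 3  [A₀.lab + 3]
31. n3.pre = "kq"  ["kq"]
32. n0.off = -3  [(if E.live then A.lab else E.ok) - 6]
33. n0.mk = -4  [A.lab + 4]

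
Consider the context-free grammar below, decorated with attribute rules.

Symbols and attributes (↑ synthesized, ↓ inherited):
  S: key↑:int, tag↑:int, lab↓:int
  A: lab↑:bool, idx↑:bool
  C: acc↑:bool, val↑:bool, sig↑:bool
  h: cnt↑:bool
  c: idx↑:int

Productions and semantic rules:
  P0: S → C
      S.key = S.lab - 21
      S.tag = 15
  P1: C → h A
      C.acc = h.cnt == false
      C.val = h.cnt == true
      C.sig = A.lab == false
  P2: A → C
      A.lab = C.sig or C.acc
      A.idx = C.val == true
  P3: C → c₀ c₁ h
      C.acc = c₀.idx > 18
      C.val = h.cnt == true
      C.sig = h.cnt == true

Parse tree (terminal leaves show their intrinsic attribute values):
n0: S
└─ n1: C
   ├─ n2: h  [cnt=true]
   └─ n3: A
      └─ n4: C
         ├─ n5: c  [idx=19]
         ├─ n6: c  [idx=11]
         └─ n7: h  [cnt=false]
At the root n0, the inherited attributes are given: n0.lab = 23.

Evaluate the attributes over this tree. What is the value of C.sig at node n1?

false

1. n0.lab = 23  [given at root]
2. n2.cnt = true  [terminal]
3. n5.idx = 19  [terminal]
4. n6.idx = 11  [terminal]
5. n7.cnt = false  [terminal]
6. n4.acc = true  [c₀.idx > 18]
7. n4.val = false  [h.cnt == true]
8. n4.sig = false  [h.cnt == true]
9. n3.lab = true  [C.sig or C.acc]
10. n3.idx = false  [C.val == true]
11. n1.acc = false  [h.cnt == false]
12. n1.val = true  [h.cnt == true]
13. n1.sig = false  [A.lab == false]
14. n0.key = 2  [S.lab - 21]
15. n0.tag = 15  [15]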